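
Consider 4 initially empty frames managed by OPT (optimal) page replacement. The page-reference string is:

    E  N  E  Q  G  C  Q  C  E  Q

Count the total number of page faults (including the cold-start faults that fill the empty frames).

5

E: fault, frames {E}
N: fault, frames {E,N}
E: hit
Q: fault, frames {E,N,Q}
G: fault, frames {E,N,Q,G}
C: fault, evict G, frames {E,N,Q,C}
Q: hit
C: hit
E: hit
Q: hit
Page faults: 5.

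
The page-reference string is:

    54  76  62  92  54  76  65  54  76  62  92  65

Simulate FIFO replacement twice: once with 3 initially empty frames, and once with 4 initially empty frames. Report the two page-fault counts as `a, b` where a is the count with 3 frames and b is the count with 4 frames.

9, 10

3 frames: F F F F F F F . . F F . → 9 faults.
4 frames: F F F F . . F F F F F F → 10 faults.
10 > 9: adding a frame increased faults — Belady's anomaly.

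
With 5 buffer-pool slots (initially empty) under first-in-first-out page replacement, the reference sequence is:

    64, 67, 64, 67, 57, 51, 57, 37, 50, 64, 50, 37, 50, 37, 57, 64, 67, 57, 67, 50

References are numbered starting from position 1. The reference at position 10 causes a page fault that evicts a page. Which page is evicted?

67

pos 1: 64: miss, frames {64}
pos 2: 67: miss, frames {64,67}
pos 3: 64: hit
pos 4: 67: hit
pos 5: 57: miss, frames {64,67,57}
pos 6: 51: miss, frames {64,67,57,51}
pos 7: 57: hit
pos 8: 37: miss, frames {64,67,57,51,37}
pos 9: 50: miss, evict 64, frames {67,57,51,37,50}
pos 10: 64: miss, evict 67, frames {57,51,37,50,64}
At position 10, page 67 is evicted.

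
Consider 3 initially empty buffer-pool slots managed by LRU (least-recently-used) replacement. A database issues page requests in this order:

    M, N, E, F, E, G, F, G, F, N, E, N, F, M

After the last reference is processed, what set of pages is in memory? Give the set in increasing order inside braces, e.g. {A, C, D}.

{F, M, N}

M → fault, frames {M}
N → fault, frames {M,N}
E → fault, frames {M,N,E}
F → fault, evict M, frames {N,E,F}
E → hit
G → fault, evict N, frames {F,E,G}
F → hit
G → hit
F → hit
N → fault, evict E, frames {G,F,N}
E → fault, evict G, frames {F,N,E}
N → hit
F → hit
M → fault, evict E, frames {N,F,M}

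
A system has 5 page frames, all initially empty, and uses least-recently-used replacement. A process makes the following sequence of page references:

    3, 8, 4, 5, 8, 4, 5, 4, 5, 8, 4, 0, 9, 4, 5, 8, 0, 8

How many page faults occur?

3 -> miss, frames {3}
8 -> miss, frames {3,8}
4 -> miss, frames {3,8,4}
5 -> miss, frames {3,8,4,5}
8 -> hit
4 -> hit
5 -> hit
4 -> hit
5 -> hit
8 -> hit
4 -> hit
0 -> miss, frames {3,5,8,4,0}
9 -> miss, evict 3, frames {5,8,4,0,9}
4 -> hit
5 -> hit
8 -> hit
0 -> hit
8 -> hit
Page faults: 6.

6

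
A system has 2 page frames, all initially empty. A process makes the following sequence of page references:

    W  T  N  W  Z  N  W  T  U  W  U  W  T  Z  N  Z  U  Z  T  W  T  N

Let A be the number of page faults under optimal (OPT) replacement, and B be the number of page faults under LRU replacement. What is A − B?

Under OPT: F F F . F . F F F . . . F F F . F . F F . F → 14 faults.
Under LRU: F F F F F F F F F F . . F F F . F . F F . F → 17 faults.
A − B = 14 − 17 = -3.

-3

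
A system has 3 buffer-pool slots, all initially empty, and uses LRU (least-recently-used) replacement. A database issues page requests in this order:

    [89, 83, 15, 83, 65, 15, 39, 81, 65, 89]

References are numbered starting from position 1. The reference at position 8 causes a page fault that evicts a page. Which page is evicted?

65

pos 1: 89: fault, frames {89}
pos 2: 83: fault, frames {89,83}
pos 3: 15: fault, frames {89,83,15}
pos 4: 83: hit
pos 5: 65: fault, evict 89, frames {15,83,65}
pos 6: 15: hit
pos 7: 39: fault, evict 83, frames {65,15,39}
pos 8: 81: fault, evict 65, frames {15,39,81}
At position 8, page 65 is evicted.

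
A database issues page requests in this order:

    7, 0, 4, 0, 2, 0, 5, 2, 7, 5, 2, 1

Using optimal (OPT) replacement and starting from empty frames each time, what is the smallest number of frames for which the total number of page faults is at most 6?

3

f=1: 12 faults
f=2: 8 faults
f=3: 6 faults
f=4: 6 faults
f=5: 6 faults
f=6: 6 faults
Smallest f with faults ≤ 6 is 3.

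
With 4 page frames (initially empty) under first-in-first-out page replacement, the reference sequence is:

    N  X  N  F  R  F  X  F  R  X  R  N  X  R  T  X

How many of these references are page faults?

N → miss, frames (N)
X → miss, frames (N X)
N → hit
F → miss, frames (N X F)
R → miss, frames (N X F R)
F → hit
X → hit
F → hit
R → hit
X → hit
R → hit
N → hit
X → hit
R → hit
T → miss, evict N, frames (X F R T)
X → hit
Page faults: 5.

5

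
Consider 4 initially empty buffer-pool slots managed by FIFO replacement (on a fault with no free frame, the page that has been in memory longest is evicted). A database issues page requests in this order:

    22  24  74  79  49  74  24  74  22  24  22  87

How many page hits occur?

22: miss, frames [22]
24: miss, frames [22, 24]
74: miss, frames [22, 24, 74]
79: miss, frames [22, 24, 74, 79]
49: miss, evict 22, frames [24, 74, 79, 49]
74: hit
24: hit
74: hit
22: miss, evict 24, frames [74, 79, 49, 22]
24: miss, evict 74, frames [79, 49, 22, 24]
22: hit
87: miss, evict 79, frames [49, 22, 24, 87]
Hits: 4.

4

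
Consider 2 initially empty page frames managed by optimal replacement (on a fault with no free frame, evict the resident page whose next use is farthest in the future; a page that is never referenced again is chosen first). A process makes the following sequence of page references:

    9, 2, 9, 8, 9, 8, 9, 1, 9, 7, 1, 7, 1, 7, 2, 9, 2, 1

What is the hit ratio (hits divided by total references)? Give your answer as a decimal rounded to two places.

0.56

9: fault, frames (9)
2: fault, frames (9 2)
9: hit
8: fault, evict 2, frames (9 8)
9: hit
8: hit
9: hit
1: fault, evict 8, frames (9 1)
9: hit
7: fault, evict 9, frames (1 7)
1: hit
7: hit
1: hit
7: hit
2: fault, evict 7, frames (1 2)
9: fault, evict 1, frames (2 9)
2: hit
1: fault, evict 9, frames (2 1)
Hits: 10 of 18 references → 10/18 = 0.5556.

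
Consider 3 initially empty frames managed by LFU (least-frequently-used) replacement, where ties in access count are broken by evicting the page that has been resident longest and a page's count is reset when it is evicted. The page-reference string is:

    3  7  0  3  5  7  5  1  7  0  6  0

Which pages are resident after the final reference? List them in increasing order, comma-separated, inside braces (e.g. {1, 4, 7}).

3 → miss, frames {3}
7 → miss, frames {3,7}
0 → miss, frames {3,7,0}
3 → hit
5 → miss, evict 7, frames {3,0,5}
7 → miss, evict 0, frames {3,5,7}
5 → hit
1 → miss, evict 7, frames {3,5,1}
7 → miss, evict 1, frames {3,5,7}
0 → miss, evict 7, frames {3,5,0}
6 → miss, evict 0, frames {3,5,6}
0 → miss, evict 6, frames {3,5,0}

{0, 3, 5}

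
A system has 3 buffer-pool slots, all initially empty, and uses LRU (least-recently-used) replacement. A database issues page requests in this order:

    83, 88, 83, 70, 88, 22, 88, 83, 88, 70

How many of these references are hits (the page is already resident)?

83: miss, frames {83}
88: miss, frames {83,88}
83: hit
70: miss, frames {88,83,70}
88: hit
22: miss, evict 83, frames {70,88,22}
88: hit
83: miss, evict 70, frames {22,88,83}
88: hit
70: miss, evict 22, frames {83,88,70}
Hits: 4.

4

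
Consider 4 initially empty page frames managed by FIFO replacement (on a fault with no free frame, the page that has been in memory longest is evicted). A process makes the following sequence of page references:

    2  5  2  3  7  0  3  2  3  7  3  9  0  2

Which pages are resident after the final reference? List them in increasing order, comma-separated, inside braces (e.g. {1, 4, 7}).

2 -> fault, frames (2)
5 -> fault, frames (2 5)
2 -> hit
3 -> fault, frames (2 5 3)
7 -> fault, frames (2 5 3 7)
0 -> fault, evict 2, frames (5 3 7 0)
3 -> hit
2 -> fault, evict 5, frames (3 7 0 2)
3 -> hit
7 -> hit
3 -> hit
9 -> fault, evict 3, frames (7 0 2 9)
0 -> hit
2 -> hit

{0, 2, 7, 9}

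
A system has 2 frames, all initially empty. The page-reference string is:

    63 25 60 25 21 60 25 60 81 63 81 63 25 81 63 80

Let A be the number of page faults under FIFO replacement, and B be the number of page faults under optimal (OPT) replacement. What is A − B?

Under FIFO: F F F . F . F F F F . . F F F F → 12 faults.
Under OPT: F F F . F . F . F F . . F . F F → 10 faults.
A − B = 12 − 10 = 2.

2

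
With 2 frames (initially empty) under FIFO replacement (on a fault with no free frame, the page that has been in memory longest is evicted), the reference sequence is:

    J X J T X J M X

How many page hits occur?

J → fault, frames [J]
X → fault, frames [J, X]
J → hit
T → fault, evict J, frames [X, T]
X → hit
J → fault, evict X, frames [T, J]
M → fault, evict T, frames [J, M]
X → fault, evict J, frames [M, X]
Hits: 2.

2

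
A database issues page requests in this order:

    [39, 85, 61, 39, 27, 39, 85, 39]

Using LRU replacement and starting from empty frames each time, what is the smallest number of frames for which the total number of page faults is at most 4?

f=1: 8 faults
f=2: 6 faults
f=3: 5 faults
f=4: 4 faults
Smallest f with faults ≤ 4 is 4.

4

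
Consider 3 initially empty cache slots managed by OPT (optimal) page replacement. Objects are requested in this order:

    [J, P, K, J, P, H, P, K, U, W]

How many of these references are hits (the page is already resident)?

4

J → fault, frames {J}
P → fault, frames {J,P}
K → fault, frames {J,P,K}
J → hit
P → hit
H → fault, evict J, frames {P,K,H}
P → hit
K → hit
U → fault, evict H, frames {P,K,U}
W → fault, evict U, frames {P,K,W}
Hits: 4.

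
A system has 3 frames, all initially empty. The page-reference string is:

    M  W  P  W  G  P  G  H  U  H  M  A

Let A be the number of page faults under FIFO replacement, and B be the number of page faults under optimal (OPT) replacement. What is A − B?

Under FIFO: F F F . F . . F F . F F → 8 faults.
Under OPT: F F F . F . . F F . . F → 7 faults.
A − B = 8 − 7 = 1.

1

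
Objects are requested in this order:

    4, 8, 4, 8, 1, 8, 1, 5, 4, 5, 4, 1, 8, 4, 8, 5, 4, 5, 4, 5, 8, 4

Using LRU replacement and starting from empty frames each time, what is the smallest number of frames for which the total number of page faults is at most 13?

2

f=1: 22 faults
f=2: 12 faults
f=3: 7 faults
f=4: 4 faults
Smallest f with faults ≤ 13 is 2.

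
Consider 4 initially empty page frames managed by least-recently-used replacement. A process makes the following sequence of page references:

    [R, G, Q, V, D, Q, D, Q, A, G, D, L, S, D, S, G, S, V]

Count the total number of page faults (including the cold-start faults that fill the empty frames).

R -> fault, frames (R)
G -> fault, frames (R G)
Q -> fault, frames (R G Q)
V -> fault, frames (R G Q V)
D -> fault, evict R, frames (G Q V D)
Q -> hit
D -> hit
Q -> hit
A -> fault, evict G, frames (V D Q A)
G -> fault, evict V, frames (D Q A G)
D -> hit
L -> fault, evict Q, frames (A G D L)
S -> fault, evict A, frames (G D L S)
D -> hit
S -> hit
G -> hit
S -> hit
V -> fault, evict L, frames (D G S V)
Page faults: 10.

10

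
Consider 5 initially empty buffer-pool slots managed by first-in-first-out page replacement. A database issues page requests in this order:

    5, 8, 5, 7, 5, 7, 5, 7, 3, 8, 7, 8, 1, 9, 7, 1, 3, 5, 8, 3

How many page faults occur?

5: miss, frames [5]
8: miss, frames [5, 8]
5: hit
7: miss, frames [5, 8, 7]
5: hit
7: hit
5: hit
7: hit
3: miss, frames [5, 8, 7, 3]
8: hit
7: hit
8: hit
1: miss, frames [5, 8, 7, 3, 1]
9: miss, evict 5, frames [8, 7, 3, 1, 9]
7: hit
1: hit
3: hit
5: miss, evict 8, frames [7, 3, 1, 9, 5]
8: miss, evict 7, frames [3, 1, 9, 5, 8]
3: hit
Page faults: 8.

8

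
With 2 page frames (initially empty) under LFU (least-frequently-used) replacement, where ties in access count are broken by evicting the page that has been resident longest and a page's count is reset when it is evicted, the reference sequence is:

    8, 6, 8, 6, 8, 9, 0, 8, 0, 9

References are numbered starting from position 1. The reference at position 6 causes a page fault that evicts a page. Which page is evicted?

pos 1: 8: fault, frames (8)
pos 2: 6: fault, frames (8 6)
pos 3: 8: hit
pos 4: 6: hit
pos 5: 8: hit
pos 6: 9: fault, evict 6, frames (8 9)
At position 6, page 6 is evicted.

6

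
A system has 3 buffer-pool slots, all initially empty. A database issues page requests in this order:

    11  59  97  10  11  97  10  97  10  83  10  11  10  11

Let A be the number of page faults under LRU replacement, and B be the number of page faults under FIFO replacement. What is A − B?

Under LRU: F F F F F . . . . F . F . . → 7 faults.
Under FIFO: F F F F F . . . . F . . . . → 6 faults.
A − B = 7 − 6 = 1.

1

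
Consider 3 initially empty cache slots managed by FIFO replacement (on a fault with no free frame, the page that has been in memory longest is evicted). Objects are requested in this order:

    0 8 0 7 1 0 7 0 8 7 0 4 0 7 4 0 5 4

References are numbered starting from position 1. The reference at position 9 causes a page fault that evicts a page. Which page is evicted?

7

pos 1: 0 -> fault, frames [0]
pos 2: 8 -> fault, frames [0, 8]
pos 3: 0 -> hit
pos 4: 7 -> fault, frames [0, 8, 7]
pos 5: 1 -> fault, evict 0, frames [8, 7, 1]
pos 6: 0 -> fault, evict 8, frames [7, 1, 0]
pos 7: 7 -> hit
pos 8: 0 -> hit
pos 9: 8 -> fault, evict 7, frames [1, 0, 8]
At position 9, page 7 is evicted.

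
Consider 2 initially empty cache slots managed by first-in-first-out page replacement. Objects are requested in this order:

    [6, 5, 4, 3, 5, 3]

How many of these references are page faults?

5

6 → miss, frames (6)
5 → miss, frames (6 5)
4 → miss, evict 6, frames (5 4)
3 → miss, evict 5, frames (4 3)
5 → miss, evict 4, frames (3 5)
3 → hit
Page faults: 5.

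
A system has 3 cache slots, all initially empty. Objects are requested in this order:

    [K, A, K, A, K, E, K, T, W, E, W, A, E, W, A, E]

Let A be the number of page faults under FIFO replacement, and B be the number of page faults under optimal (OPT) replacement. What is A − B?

2

Under FIFO: F F . . . F . F F . . F F . . . → 7 faults.
Under OPT: F F . . . F . F F . . . . . . . → 5 faults.
A − B = 7 − 5 = 2.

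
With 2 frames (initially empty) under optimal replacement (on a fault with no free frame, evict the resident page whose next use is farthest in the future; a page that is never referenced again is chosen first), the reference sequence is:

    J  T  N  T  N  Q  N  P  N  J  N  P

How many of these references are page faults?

J → fault, frames (J)
T → fault, frames (J T)
N → fault, evict J, frames (T N)
T → hit
N → hit
Q → fault, evict T, frames (N Q)
N → hit
P → fault, evict Q, frames (N P)
N → hit
J → fault, evict P, frames (N J)
N → hit
P → fault, evict J, frames (N P)
Page faults: 7.

7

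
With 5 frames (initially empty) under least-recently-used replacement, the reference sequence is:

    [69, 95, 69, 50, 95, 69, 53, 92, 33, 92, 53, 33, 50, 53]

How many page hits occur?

69 → fault, frames (69)
95 → fault, frames (69 95)
69 → hit
50 → fault, frames (95 69 50)
95 → hit
69 → hit
53 → fault, frames (50 95 69 53)
92 → fault, frames (50 95 69 53 92)
33 → fault, evict 50, frames (95 69 53 92 33)
92 → hit
53 → hit
33 → hit
50 → fault, evict 95, frames (69 92 53 33 50)
53 → hit
Hits: 7.

7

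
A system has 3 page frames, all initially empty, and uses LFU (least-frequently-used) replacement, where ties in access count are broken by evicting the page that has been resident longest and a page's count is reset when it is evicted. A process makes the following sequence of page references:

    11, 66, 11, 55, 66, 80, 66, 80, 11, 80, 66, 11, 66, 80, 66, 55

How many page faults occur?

5

11 → miss, frames [11]
66 → miss, frames [11, 66]
11 → hit
55 → miss, frames [11, 66, 55]
66 → hit
80 → miss, evict 55, frames [11, 66, 80]
66 → hit
80 → hit
11 → hit
80 → hit
66 → hit
11 → hit
66 → hit
80 → hit
66 → hit
55 → miss, evict 11, frames [66, 80, 55]
Page faults: 5.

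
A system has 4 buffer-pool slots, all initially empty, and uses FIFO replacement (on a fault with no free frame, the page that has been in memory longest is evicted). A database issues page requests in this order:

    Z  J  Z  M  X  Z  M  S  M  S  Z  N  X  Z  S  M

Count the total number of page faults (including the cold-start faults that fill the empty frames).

Z: fault, frames [Z]
J: fault, frames [Z, J]
Z: hit
M: fault, frames [Z, J, M]
X: fault, frames [Z, J, M, X]
Z: hit
M: hit
S: fault, evict Z, frames [J, M, X, S]
M: hit
S: hit
Z: fault, evict J, frames [M, X, S, Z]
N: fault, evict M, frames [X, S, Z, N]
X: hit
Z: hit
S: hit
M: fault, evict X, frames [S, Z, N, M]
Page faults: 8.

8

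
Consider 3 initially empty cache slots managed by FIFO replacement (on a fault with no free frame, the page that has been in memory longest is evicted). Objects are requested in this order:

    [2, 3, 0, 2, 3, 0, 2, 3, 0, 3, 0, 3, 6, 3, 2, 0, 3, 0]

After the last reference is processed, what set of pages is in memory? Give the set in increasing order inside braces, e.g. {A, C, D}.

2: miss, frames [2]
3: miss, frames [2, 3]
0: miss, frames [2, 3, 0]
2: hit
3: hit
0: hit
2: hit
3: hit
0: hit
3: hit
0: hit
3: hit
6: miss, evict 2, frames [3, 0, 6]
3: hit
2: miss, evict 3, frames [0, 6, 2]
0: hit
3: miss, evict 0, frames [6, 2, 3]
0: miss, evict 6, frames [2, 3, 0]

{0, 2, 3}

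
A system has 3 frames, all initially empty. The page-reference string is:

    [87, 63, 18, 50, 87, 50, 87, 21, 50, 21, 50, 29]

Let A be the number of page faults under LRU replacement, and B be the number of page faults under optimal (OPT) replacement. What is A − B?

1

Under LRU: F F F F F . . F . . . F → 7 faults.
Under OPT: F F F F . . . F . . . F → 6 faults.
A − B = 7 − 6 = 1.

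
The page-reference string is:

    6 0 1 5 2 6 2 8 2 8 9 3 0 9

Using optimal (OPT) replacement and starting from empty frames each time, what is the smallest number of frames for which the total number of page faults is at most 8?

f=1: 14 faults
f=2: 9 faults
f=3: 8 faults
f=4: 8 faults
f=5: 8 faults
f=6: 8 faults
f=7: 8 faults
f=8: 8 faults
Smallest f with faults ≤ 8 is 3.

3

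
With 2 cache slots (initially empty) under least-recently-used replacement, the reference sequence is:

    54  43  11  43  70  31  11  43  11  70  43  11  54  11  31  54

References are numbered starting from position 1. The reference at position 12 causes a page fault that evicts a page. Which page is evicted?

70

pos 1: 54 -> fault, frames [54]
pos 2: 43 -> fault, frames [54, 43]
pos 3: 11 -> fault, evict 54, frames [43, 11]
pos 4: 43 -> hit
pos 5: 70 -> fault, evict 11, frames [43, 70]
pos 6: 31 -> fault, evict 43, frames [70, 31]
pos 7: 11 -> fault, evict 70, frames [31, 11]
pos 8: 43 -> fault, evict 31, frames [11, 43]
pos 9: 11 -> hit
pos 10: 70 -> fault, evict 43, frames [11, 70]
pos 11: 43 -> fault, evict 11, frames [70, 43]
pos 12: 11 -> fault, evict 70, frames [43, 11]
At position 12, page 70 is evicted.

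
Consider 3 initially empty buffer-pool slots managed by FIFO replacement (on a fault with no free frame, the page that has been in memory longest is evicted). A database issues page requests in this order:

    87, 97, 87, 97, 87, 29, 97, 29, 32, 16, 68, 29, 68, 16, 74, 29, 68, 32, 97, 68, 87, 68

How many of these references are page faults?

12

87 → miss, frames (87)
97 → miss, frames (87 97)
87 → hit
97 → hit
87 → hit
29 → miss, frames (87 97 29)
97 → hit
29 → hit
32 → miss, evict 87, frames (97 29 32)
16 → miss, evict 97, frames (29 32 16)
68 → miss, evict 29, frames (32 16 68)
29 → miss, evict 32, frames (16 68 29)
68 → hit
16 → hit
74 → miss, evict 16, frames (68 29 74)
29 → hit
68 → hit
32 → miss, evict 68, frames (29 74 32)
97 → miss, evict 29, frames (74 32 97)
68 → miss, evict 74, frames (32 97 68)
87 → miss, evict 32, frames (97 68 87)
68 → hit
Page faults: 12.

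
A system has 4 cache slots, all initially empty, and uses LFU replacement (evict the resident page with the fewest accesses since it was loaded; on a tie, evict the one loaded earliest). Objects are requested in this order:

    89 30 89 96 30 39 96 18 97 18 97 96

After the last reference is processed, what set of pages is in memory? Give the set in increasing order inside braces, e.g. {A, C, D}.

{30, 89, 96, 97}

89 → miss, frames (89)
30 → miss, frames (89 30)
89 → hit
96 → miss, frames (89 30 96)
30 → hit
39 → miss, frames (89 30 96 39)
96 → hit
18 → miss, evict 39, frames (89 30 96 18)
97 → miss, evict 18, frames (89 30 96 97)
18 → miss, evict 97, frames (89 30 96 18)
97 → miss, evict 18, frames (89 30 96 97)
96 → hit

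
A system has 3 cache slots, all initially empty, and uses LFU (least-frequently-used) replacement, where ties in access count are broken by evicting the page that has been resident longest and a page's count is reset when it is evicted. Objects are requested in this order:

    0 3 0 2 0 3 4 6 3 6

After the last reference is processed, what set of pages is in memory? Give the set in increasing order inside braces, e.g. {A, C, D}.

{0, 3, 6}

0: fault, frames {0}
3: fault, frames {0,3}
0: hit
2: fault, frames {0,3,2}
0: hit
3: hit
4: fault, evict 2, frames {0,3,4}
6: fault, evict 4, frames {0,3,6}
3: hit
6: hit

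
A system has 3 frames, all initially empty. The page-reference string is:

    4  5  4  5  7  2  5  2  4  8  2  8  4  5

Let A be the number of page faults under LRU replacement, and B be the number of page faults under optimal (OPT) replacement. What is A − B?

Under LRU: F F . . F F . . F F . . . F → 7 faults.
Under OPT: F F . . F F . . . F . . . F → 6 faults.
A − B = 7 − 6 = 1.

1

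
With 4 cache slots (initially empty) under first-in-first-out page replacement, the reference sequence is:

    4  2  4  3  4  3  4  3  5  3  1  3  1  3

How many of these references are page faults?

4 → fault, frames (4)
2 → fault, frames (4 2)
4 → hit
3 → fault, frames (4 2 3)
4 → hit
3 → hit
4 → hit
3 → hit
5 → fault, frames (4 2 3 5)
3 → hit
1 → fault, evict 4, frames (2 3 5 1)
3 → hit
1 → hit
3 → hit
Page faults: 5.

5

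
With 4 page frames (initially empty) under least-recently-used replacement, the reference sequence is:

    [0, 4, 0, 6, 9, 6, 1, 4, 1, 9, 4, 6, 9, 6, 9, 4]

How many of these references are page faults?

6

0 -> miss, frames (0)
4 -> miss, frames (0 4)
0 -> hit
6 -> miss, frames (4 0 6)
9 -> miss, frames (4 0 6 9)
6 -> hit
1 -> miss, evict 4, frames (0 9 6 1)
4 -> miss, evict 0, frames (9 6 1 4)
1 -> hit
9 -> hit
4 -> hit
6 -> hit
9 -> hit
6 -> hit
9 -> hit
4 -> hit
Page faults: 6.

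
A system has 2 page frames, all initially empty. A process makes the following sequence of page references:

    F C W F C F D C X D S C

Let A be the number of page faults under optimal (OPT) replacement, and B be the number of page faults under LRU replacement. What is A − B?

-3

Under OPT: F F F . F . F . F . F F → 8 faults.
Under LRU: F F F F F . F F F F F F → 11 faults.
A − B = 8 − 11 = -3.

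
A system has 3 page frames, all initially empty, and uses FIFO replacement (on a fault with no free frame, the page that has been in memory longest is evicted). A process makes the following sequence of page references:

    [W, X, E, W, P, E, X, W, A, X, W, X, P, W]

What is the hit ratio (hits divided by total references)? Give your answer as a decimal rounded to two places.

W -> fault, frames (W)
X -> fault, frames (W X)
E -> fault, frames (W X E)
W -> hit
P -> fault, evict W, frames (X E P)
E -> hit
X -> hit
W -> fault, evict X, frames (E P W)
A -> fault, evict E, frames (P W A)
X -> fault, evict P, frames (W A X)
W -> hit
X -> hit
P -> fault, evict W, frames (A X P)
W -> fault, evict A, frames (X P W)
Hits: 5 of 14 references → 5/14 = 0.3571.

0.36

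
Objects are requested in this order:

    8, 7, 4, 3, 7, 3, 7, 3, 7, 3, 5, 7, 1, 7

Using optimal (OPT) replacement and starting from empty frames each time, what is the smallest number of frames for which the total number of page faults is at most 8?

2

f=1: 14 faults
f=2: 6 faults
f=3: 6 faults
f=4: 6 faults
f=5: 6 faults
f=6: 6 faults
Smallest f with faults ≤ 8 is 2.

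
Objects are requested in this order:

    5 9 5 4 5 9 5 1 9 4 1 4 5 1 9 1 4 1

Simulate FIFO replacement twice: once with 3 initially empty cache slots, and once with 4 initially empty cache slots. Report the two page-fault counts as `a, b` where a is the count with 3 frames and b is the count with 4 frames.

3 frames: F F . F . . . F . . . . F . F . F F → 8 faults.
4 frames: F F . F . . . F . . . . . . . . . . → 4 faults.
4 < 8: adding a frame reduced faults, as is typical.

8, 4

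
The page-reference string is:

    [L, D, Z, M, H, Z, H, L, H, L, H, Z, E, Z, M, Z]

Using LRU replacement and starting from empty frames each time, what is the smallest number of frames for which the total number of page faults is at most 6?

f=1: 16 faults
f=2: 10 faults
f=3: 8 faults
f=4: 8 faults
f=5: 6 faults
f=6: 6 faults
Smallest f with faults ≤ 6 is 5.

5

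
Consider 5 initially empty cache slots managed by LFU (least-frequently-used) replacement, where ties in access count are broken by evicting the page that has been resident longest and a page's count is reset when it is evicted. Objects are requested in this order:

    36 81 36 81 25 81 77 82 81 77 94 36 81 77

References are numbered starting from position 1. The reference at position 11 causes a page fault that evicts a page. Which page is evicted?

pos 1: 36 → fault, frames (36)
pos 2: 81 → fault, frames (36 81)
pos 3: 36 → hit
pos 4: 81 → hit
pos 5: 25 → fault, frames (36 81 25)
pos 6: 81 → hit
pos 7: 77 → fault, frames (36 81 25 77)
pos 8: 82 → fault, frames (36 81 25 77 82)
pos 9: 81 → hit
pos 10: 77 → hit
pos 11: 94 → fault, evict 25, frames (36 81 77 82 94)
At position 11, page 25 is evicted.

25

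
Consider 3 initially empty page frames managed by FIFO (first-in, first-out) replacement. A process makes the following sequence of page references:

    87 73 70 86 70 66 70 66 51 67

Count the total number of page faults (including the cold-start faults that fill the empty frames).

87 → miss, frames {87}
73 → miss, frames {87,73}
70 → miss, frames {87,73,70}
86 → miss, evict 87, frames {73,70,86}
70 → hit
66 → miss, evict 73, frames {70,86,66}
70 → hit
66 → hit
51 → miss, evict 70, frames {86,66,51}
67 → miss, evict 86, frames {66,51,67}
Page faults: 7.

7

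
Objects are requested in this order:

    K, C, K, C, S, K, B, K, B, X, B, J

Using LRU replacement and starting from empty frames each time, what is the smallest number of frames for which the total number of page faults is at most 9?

2

f=1: 12 faults
f=2: 7 faults
f=3: 6 faults
f=4: 6 faults
f=5: 6 faults
f=6: 6 faults
Smallest f with faults ≤ 9 is 2.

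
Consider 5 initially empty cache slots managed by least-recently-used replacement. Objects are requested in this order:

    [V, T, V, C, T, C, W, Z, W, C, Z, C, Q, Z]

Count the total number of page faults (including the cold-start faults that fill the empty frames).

V → fault, frames {V}
T → fault, frames {V,T}
V → hit
C → fault, frames {T,V,C}
T → hit
C → hit
W → fault, frames {V,T,C,W}
Z → fault, frames {V,T,C,W,Z}
W → hit
C → hit
Z → hit
C → hit
Q → fault, evict V, frames {T,W,Z,C,Q}
Z → hit
Page faults: 6.

6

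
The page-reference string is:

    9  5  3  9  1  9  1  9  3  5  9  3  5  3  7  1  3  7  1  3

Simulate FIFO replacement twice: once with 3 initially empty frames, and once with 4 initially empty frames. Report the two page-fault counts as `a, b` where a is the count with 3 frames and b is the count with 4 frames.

9, 5

3 frames: F F F . F F . . . F . F . . F F . . . . → 9 faults.
4 frames: F F F . F . . . . . . . . . F . . . . . → 5 faults.
5 < 9: adding a frame reduced faults, as is typical.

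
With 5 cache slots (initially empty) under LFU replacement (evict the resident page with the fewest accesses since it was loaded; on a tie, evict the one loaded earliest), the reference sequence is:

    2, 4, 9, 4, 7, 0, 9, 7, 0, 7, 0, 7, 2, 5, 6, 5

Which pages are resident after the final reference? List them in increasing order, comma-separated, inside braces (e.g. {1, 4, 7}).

{0, 4, 5, 7, 9}

2 -> fault, frames {2}
4 -> fault, frames {2,4}
9 -> fault, frames {2,4,9}
4 -> hit
7 -> fault, frames {2,4,9,7}
0 -> fault, frames {2,4,9,7,0}
9 -> hit
7 -> hit
0 -> hit
7 -> hit
0 -> hit
7 -> hit
2 -> hit
5 -> fault, evict 2, frames {4,9,7,0,5}
6 -> fault, evict 5, frames {4,9,7,0,6}
5 -> fault, evict 6, frames {4,9,7,0,5}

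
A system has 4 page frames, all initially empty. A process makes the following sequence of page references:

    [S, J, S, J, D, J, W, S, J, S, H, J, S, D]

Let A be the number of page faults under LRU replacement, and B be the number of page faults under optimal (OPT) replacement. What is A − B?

1

Under LRU: F F . . F . F . . . F . . F → 6 faults.
Under OPT: F F . . F . F . . . F . . . → 5 faults.
A − B = 6 − 5 = 1.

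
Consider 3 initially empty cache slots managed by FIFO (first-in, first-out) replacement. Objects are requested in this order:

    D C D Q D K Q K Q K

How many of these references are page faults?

D -> fault, frames {D}
C -> fault, frames {D,C}
D -> hit
Q -> fault, frames {D,C,Q}
D -> hit
K -> fault, evict D, frames {C,Q,K}
Q -> hit
K -> hit
Q -> hit
K -> hit
Page faults: 4.

4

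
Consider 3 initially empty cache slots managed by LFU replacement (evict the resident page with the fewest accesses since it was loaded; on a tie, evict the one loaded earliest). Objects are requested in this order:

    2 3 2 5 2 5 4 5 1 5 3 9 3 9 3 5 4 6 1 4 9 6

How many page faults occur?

2 → miss, frames (2)
3 → miss, frames (2 3)
2 → hit
5 → miss, frames (2 3 5)
2 → hit
5 → hit
4 → miss, evict 3, frames (2 5 4)
5 → hit
1 → miss, evict 4, frames (2 5 1)
5 → hit
3 → miss, evict 1, frames (2 5 3)
9 → miss, evict 3, frames (2 5 9)
3 → miss, evict 9, frames (2 5 3)
9 → miss, evict 3, frames (2 5 9)
3 → miss, evict 9, frames (2 5 3)
5 → hit
4 → miss, evict 3, frames (2 5 4)
6 → miss, evict 4, frames (2 5 6)
1 → miss, evict 6, frames (2 5 1)
4 → miss, evict 1, frames (2 5 4)
9 → miss, evict 4, frames (2 5 9)
6 → miss, evict 9, frames (2 5 6)
Page faults: 16.

16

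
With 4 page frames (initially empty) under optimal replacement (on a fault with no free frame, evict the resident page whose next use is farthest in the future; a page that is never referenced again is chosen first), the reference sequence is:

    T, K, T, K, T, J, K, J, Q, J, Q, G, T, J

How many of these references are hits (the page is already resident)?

T -> miss, frames [T]
K -> miss, frames [T, K]
T -> hit
K -> hit
T -> hit
J -> miss, frames [T, K, J]
K -> hit
J -> hit
Q -> miss, frames [T, K, J, Q]
J -> hit
Q -> hit
G -> miss, evict Q, frames [T, K, J, G]
T -> hit
J -> hit
Hits: 9.

9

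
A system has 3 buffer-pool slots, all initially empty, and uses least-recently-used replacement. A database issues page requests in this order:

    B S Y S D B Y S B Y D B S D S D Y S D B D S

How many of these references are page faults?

11

B → fault, frames (B)
S → fault, frames (B S)
Y → fault, frames (B S Y)
S → hit
D → fault, evict B, frames (Y S D)
B → fault, evict Y, frames (S D B)
Y → fault, evict S, frames (D B Y)
S → fault, evict D, frames (B Y S)
B → hit
Y → hit
D → fault, evict S, frames (B Y D)
B → hit
S → fault, evict Y, frames (D B S)
D → hit
S → hit
D → hit
Y → fault, evict B, frames (S D Y)
S → hit
D → hit
B → fault, evict Y, frames (S D B)
D → hit
S → hit
Page faults: 11.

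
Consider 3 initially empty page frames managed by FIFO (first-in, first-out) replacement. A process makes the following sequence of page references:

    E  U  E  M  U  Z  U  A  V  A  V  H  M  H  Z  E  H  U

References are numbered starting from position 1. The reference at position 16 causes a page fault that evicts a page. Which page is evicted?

H

pos 1: E → miss, frames {E}
pos 2: U → miss, frames {E,U}
pos 3: E → hit
pos 4: M → miss, frames {E,U,M}
pos 5: U → hit
pos 6: Z → miss, evict E, frames {U,M,Z}
pos 7: U → hit
pos 8: A → miss, evict U, frames {M,Z,A}
pos 9: V → miss, evict M, frames {Z,A,V}
pos 10: A → hit
pos 11: V → hit
pos 12: H → miss, evict Z, frames {A,V,H}
pos 13: M → miss, evict A, frames {V,H,M}
pos 14: H → hit
pos 15: Z → miss, evict V, frames {H,M,Z}
pos 16: E → miss, evict H, frames {M,Z,E}
At position 16, page H is evicted.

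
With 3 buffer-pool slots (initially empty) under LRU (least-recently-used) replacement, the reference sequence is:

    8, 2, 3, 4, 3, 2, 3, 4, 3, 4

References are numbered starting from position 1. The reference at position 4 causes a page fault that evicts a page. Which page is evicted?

8

pos 1: 8: miss, frames (8)
pos 2: 2: miss, frames (8 2)
pos 3: 3: miss, frames (8 2 3)
pos 4: 4: miss, evict 8, frames (2 3 4)
At position 4, page 8 is evicted.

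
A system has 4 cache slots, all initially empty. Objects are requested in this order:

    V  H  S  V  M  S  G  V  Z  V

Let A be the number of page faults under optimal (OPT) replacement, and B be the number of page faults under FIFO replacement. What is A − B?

Under OPT: F F F . F . F . F . → 6 faults.
Under FIFO: F F F . F . F F F . → 7 faults.
A − B = 6 − 7 = -1.

-1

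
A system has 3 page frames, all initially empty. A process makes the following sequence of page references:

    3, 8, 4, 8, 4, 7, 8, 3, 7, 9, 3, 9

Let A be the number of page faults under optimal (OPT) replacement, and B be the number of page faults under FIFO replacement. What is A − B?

-1

Under OPT: F F F . . F . . . F . . → 5 faults.
Under FIFO: F F F . . F . F . F . . → 6 faults.
A − B = 5 − 6 = -1.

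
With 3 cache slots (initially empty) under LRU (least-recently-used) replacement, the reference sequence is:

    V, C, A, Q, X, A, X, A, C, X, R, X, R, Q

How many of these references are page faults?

8

V -> fault, frames (V)
C -> fault, frames (V C)
A -> fault, frames (V C A)
Q -> fault, evict V, frames (C A Q)
X -> fault, evict C, frames (A Q X)
A -> hit
X -> hit
A -> hit
C -> fault, evict Q, frames (X A C)
X -> hit
R -> fault, evict A, frames (C X R)
X -> hit
R -> hit
Q -> fault, evict C, frames (X R Q)
Page faults: 8.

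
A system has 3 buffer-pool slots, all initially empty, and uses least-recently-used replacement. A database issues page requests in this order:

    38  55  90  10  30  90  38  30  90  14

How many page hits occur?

38: fault, frames (38)
55: fault, frames (38 55)
90: fault, frames (38 55 90)
10: fault, evict 38, frames (55 90 10)
30: fault, evict 55, frames (90 10 30)
90: hit
38: fault, evict 10, frames (30 90 38)
30: hit
90: hit
14: fault, evict 38, frames (30 90 14)
Hits: 3.

3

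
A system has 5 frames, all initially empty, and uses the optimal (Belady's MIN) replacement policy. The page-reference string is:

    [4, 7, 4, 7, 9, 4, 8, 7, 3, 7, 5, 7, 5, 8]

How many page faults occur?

6

4 -> miss, frames [4]
7 -> miss, frames [4, 7]
4 -> hit
7 -> hit
9 -> miss, frames [4, 7, 9]
4 -> hit
8 -> miss, frames [4, 7, 9, 8]
7 -> hit
3 -> miss, frames [4, 7, 9, 8, 3]
7 -> hit
5 -> miss, evict 3, frames [4, 7, 9, 8, 5]
7 -> hit
5 -> hit
8 -> hit
Page faults: 6.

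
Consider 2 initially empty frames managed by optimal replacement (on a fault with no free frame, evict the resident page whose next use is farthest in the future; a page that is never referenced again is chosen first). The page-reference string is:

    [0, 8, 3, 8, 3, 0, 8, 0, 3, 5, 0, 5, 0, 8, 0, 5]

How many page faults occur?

8

0: miss, frames [0]
8: miss, frames [0, 8]
3: miss, evict 0, frames [8, 3]
8: hit
3: hit
0: miss, evict 3, frames [8, 0]
8: hit
0: hit
3: miss, evict 8, frames [0, 3]
5: miss, evict 3, frames [0, 5]
0: hit
5: hit
0: hit
8: miss, evict 5, frames [0, 8]
0: hit
5: miss, evict 8, frames [0, 5]
Page faults: 8.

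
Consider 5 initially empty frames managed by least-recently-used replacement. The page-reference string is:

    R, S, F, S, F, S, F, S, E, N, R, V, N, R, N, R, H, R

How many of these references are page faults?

R → fault, frames (R)
S → fault, frames (R S)
F → fault, frames (R S F)
S → hit
F → hit
S → hit
F → hit
S → hit
E → fault, frames (R F S E)
N → fault, frames (R F S E N)
R → hit
V → fault, evict F, frames (S E N R V)
N → hit
R → hit
N → hit
R → hit
H → fault, evict S, frames (E V N R H)
R → hit
Page faults: 7.

7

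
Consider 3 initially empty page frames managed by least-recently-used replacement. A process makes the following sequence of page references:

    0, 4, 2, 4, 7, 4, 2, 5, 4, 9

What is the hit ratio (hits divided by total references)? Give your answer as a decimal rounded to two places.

0.40

0 -> miss, frames (0)
4 -> miss, frames (0 4)
2 -> miss, frames (0 4 2)
4 -> hit
7 -> miss, evict 0, frames (2 4 7)
4 -> hit
2 -> hit
5 -> miss, evict 7, frames (4 2 5)
4 -> hit
9 -> miss, evict 2, frames (5 4 9)
Hits: 4 of 10 references → 4/10 = 0.4000.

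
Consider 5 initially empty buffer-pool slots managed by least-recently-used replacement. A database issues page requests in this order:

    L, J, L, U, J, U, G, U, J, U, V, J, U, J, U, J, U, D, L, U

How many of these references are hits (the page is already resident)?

13

L: fault, frames [L]
J: fault, frames [L, J]
L: hit
U: fault, frames [J, L, U]
J: hit
U: hit
G: fault, frames [L, J, U, G]
U: hit
J: hit
U: hit
V: fault, frames [L, G, J, U, V]
J: hit
U: hit
J: hit
U: hit
J: hit
U: hit
D: fault, evict L, frames [G, V, J, U, D]
L: fault, evict G, frames [V, J, U, D, L]
U: hit
Hits: 13.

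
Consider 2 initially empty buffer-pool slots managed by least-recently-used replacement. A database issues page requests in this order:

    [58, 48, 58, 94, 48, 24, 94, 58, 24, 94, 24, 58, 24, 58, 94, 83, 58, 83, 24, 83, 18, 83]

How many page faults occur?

15

58 → miss, frames [58]
48 → miss, frames [58, 48]
58 → hit
94 → miss, evict 48, frames [58, 94]
48 → miss, evict 58, frames [94, 48]
24 → miss, evict 94, frames [48, 24]
94 → miss, evict 48, frames [24, 94]
58 → miss, evict 24, frames [94, 58]
24 → miss, evict 94, frames [58, 24]
94 → miss, evict 58, frames [24, 94]
24 → hit
58 → miss, evict 94, frames [24, 58]
24 → hit
58 → hit
94 → miss, evict 24, frames [58, 94]
83 → miss, evict 58, frames [94, 83]
58 → miss, evict 94, frames [83, 58]
83 → hit
24 → miss, evict 58, frames [83, 24]
83 → hit
18 → miss, evict 24, frames [83, 18]
83 → hit
Page faults: 15.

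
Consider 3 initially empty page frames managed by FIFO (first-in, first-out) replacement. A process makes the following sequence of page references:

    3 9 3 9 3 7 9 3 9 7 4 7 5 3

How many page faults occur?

6

3: miss, frames {3}
9: miss, frames {3,9}
3: hit
9: hit
3: hit
7: miss, frames {3,9,7}
9: hit
3: hit
9: hit
7: hit
4: miss, evict 3, frames {9,7,4}
7: hit
5: miss, evict 9, frames {7,4,5}
3: miss, evict 7, frames {4,5,3}
Page faults: 6.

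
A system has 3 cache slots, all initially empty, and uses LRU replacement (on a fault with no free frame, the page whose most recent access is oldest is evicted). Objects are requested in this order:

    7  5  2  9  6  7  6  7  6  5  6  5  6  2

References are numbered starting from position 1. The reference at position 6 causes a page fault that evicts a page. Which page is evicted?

2

pos 1: 7 → miss, frames (7)
pos 2: 5 → miss, frames (7 5)
pos 3: 2 → miss, frames (7 5 2)
pos 4: 9 → miss, evict 7, frames (5 2 9)
pos 5: 6 → miss, evict 5, frames (2 9 6)
pos 6: 7 → miss, evict 2, frames (9 6 7)
At position 6, page 2 is evicted.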